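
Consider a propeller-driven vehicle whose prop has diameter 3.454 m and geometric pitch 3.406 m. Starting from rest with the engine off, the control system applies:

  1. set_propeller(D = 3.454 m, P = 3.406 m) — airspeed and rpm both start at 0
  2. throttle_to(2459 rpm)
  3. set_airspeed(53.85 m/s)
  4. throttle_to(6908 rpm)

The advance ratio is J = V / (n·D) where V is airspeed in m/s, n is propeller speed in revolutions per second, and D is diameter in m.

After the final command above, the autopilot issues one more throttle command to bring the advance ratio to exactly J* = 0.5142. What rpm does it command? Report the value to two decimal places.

set_propeller: D = 3.454 m, P = 3.406 m (p = P/D = 0.986103); state ← (V=0, rpm=0)
throttle_to(2459): rpm ← 2459
set_airspeed(53.85): V ← 53.85 m/s
throttle_to(6908): rpm ← 6908
final state: V = 53.85 m/s, rpm = 6908 → n = rpm/60 = 115.133333 rev/s
target J* = 0.5142; solve J* = V/(n·D) for n: n = V/(J*·D) = 53.85/(0.5142 × 3.454) = 30.320147 rev/s
rpm = 60·n = 1819.208818

rpm = 1819.21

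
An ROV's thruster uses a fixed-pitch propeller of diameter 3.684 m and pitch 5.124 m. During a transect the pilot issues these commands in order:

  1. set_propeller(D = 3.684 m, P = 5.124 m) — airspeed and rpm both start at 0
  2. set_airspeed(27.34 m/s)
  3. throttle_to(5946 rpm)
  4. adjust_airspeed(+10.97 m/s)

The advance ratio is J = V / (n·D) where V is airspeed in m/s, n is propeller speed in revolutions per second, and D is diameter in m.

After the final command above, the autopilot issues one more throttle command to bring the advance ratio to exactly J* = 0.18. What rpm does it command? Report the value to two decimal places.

set_propeller: D = 3.684 m, P = 5.124 m (p = P/D = 1.390879); state ← (V=0, rpm=0)
set_airspeed(27.34): V ← 27.34 m/s
throttle_to(5946): rpm ← 5946
adjust_airspeed(+10.97): V ← 27.34 +10.97 = 38.31 m/s
final state: V = 38.31 m/s, rpm = 5946 → n = rpm/60 = 99.100000 rev/s
target J* = 0.18; solve J* = V/(n·D) for n: n = V/(J*·D) = 38.31/(0.18 × 3.684) = 57.772349 rev/s
rpm = 60·n = 3466.340934

rpm = 3466.34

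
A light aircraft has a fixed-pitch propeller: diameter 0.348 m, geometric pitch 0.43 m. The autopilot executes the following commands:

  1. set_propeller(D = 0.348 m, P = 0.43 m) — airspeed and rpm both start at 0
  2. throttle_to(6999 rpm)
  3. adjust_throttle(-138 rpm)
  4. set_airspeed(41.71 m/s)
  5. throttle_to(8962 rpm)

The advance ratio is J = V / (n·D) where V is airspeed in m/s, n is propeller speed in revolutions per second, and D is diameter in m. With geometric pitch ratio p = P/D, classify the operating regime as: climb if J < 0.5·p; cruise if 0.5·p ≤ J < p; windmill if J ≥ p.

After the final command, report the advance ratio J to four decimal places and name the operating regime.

set_propeller: D = 0.348 m, P = 0.43 m (p = P/D = 1.235632); state ← (V=0, rpm=0)
throttle_to(6999): rpm ← 6999
adjust_throttle(-138): rpm ← 6999 -138 = 6861
set_airspeed(41.71): V ← 41.71 m/s
throttle_to(8962): rpm ← 8962
final state: V = 41.71 m/s, rpm = 8962 → n = rpm/60 = 149.366667 rev/s
J = V / (n·D) = 41.71 / (149.366667 × 0.348) = 0.802430
regime bands: climb J<0.6178 | cruise [0.6178, 1.2356) | windmill J≥1.2356
J = 0.8024 → cruise

J = 0.8024, regime = cruise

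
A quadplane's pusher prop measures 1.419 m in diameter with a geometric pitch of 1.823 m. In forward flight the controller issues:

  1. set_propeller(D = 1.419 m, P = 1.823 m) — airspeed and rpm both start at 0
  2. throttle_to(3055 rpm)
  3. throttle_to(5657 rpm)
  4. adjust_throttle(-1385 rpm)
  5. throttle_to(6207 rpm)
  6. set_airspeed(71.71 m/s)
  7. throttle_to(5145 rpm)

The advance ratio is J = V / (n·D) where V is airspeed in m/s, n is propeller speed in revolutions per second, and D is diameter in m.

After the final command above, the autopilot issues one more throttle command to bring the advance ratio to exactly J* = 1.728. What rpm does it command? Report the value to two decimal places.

rpm = 1754.71

set_propeller: D = 1.419 m, P = 1.823 m (p = P/D = 1.284708); state ← (V=0, rpm=0)
throttle_to(3055): rpm ← 3055
throttle_to(5657): rpm ← 5657
adjust_throttle(-1385): rpm ← 5657 -1385 = 4272
throttle_to(6207): rpm ← 6207
set_airspeed(71.71): V ← 71.71 m/s
throttle_to(5145): rpm ← 5145
final state: V = 71.71 m/s, rpm = 5145 → n = rpm/60 = 85.750000 rev/s
target J* = 1.728; solve J* = V/(n·D) for n: n = V/(J*·D) = 71.71/(1.728 × 1.419) = 29.245132 rev/s
rpm = 60·n = 1754.707932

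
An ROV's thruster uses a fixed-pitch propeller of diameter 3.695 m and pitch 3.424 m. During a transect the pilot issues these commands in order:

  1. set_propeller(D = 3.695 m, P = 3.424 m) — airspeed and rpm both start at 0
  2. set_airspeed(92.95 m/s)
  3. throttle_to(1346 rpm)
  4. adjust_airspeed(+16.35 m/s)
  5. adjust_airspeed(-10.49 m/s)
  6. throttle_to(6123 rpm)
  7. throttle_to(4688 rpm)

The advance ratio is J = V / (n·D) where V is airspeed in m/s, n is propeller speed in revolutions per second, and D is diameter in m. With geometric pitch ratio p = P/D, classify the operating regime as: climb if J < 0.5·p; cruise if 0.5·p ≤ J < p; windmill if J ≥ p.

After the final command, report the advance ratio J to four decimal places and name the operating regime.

J = 0.3423, regime = climb

set_propeller: D = 3.695 m, P = 3.424 m (p = P/D = 0.926658); state ← (V=0, rpm=0)
set_airspeed(92.95): V ← 92.95 m/s
throttle_to(1346): rpm ← 1346
adjust_airspeed(+16.35): V ← 92.95 +16.35 = 109.3 m/s
adjust_airspeed(-10.49): V ← 109.3 -10.49 = 98.81 m/s
throttle_to(6123): rpm ← 6123
throttle_to(4688): rpm ← 4688
final state: V = 98.81 m/s, rpm = 4688 → n = rpm/60 = 78.133333 rev/s
J = V / (n·D) = 98.81 / (78.133333 × 3.695) = 0.342255
regime bands: climb J<0.4633 | cruise [0.4633, 0.9267) | windmill J≥0.9267
J = 0.3423 → climb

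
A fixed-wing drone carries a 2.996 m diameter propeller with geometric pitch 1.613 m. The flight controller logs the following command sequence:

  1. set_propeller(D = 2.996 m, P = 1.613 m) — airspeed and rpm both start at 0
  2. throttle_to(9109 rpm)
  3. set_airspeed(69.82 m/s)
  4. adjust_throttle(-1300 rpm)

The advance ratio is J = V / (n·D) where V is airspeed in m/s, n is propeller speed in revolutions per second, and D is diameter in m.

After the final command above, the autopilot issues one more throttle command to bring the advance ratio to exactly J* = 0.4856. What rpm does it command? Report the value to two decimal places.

set_propeller: D = 2.996 m, P = 1.613 m (p = P/D = 0.538385); state ← (V=0, rpm=0)
throttle_to(9109): rpm ← 9109
set_airspeed(69.82): V ← 69.82 m/s
adjust_throttle(-1300): rpm ← 9109 -1300 = 7809
final state: V = 69.82 m/s, rpm = 7809 → n = rpm/60 = 130.150000 rev/s
target J* = 0.4856; solve J* = V/(n·D) for n: n = V/(J*·D) = 69.82/(0.4856 × 2.996) = 47.990951 rev/s
rpm = 60·n = 2879.457069

rpm = 2879.46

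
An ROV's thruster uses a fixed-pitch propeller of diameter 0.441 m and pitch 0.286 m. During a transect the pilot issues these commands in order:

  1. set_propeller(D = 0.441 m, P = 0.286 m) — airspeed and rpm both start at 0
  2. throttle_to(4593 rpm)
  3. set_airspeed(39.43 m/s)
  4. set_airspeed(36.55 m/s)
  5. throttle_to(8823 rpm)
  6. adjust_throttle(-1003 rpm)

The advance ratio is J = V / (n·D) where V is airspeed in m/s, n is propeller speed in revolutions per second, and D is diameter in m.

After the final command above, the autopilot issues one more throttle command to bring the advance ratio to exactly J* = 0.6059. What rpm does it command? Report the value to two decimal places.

rpm = 8207.28

set_propeller: D = 0.441 m, P = 0.286 m (p = P/D = 0.648526); state ← (V=0, rpm=0)
throttle_to(4593): rpm ← 4593
set_airspeed(39.43): V ← 39.43 m/s
set_airspeed(36.55): V ← 36.55 m/s
throttle_to(8823): rpm ← 8823
adjust_throttle(-1003): rpm ← 8823 -1003 = 7820
final state: V = 36.55 m/s, rpm = 7820 → n = rpm/60 = 130.333333 rev/s
target J* = 0.6059; solve J* = V/(n·D) for n: n = V/(J*·D) = 36.55/(0.6059 × 0.441) = 136.787949 rev/s
rpm = 60·n = 8207.276969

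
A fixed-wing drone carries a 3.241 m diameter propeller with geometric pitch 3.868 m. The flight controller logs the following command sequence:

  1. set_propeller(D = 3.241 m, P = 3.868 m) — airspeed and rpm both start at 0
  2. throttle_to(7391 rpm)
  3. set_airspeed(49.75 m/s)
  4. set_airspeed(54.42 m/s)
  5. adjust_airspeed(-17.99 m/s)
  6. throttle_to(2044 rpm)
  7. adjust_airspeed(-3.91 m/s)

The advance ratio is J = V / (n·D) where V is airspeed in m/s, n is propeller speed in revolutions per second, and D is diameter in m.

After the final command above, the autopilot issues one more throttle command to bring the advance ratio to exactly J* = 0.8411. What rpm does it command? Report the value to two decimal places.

set_propeller: D = 3.241 m, P = 3.868 m (p = P/D = 1.193459); state ← (V=0, rpm=0)
throttle_to(7391): rpm ← 7391
set_airspeed(49.75): V ← 49.75 m/s
set_airspeed(54.42): V ← 54.42 m/s
adjust_airspeed(-17.99): V ← 54.42 -17.99 = 36.43 m/s
throttle_to(2044): rpm ← 2044
adjust_airspeed(-3.91): V ← 36.43 -3.91 = 32.52 m/s
final state: V = 32.52 m/s, rpm = 2044 → n = rpm/60 = 34.066667 rev/s
target J* = 0.8411; solve J* = V/(n·D) for n: n = V/(J*·D) = 32.52/(0.8411 × 3.241) = 11.929545 rev/s
rpm = 60·n = 715.772689

rpm = 715.77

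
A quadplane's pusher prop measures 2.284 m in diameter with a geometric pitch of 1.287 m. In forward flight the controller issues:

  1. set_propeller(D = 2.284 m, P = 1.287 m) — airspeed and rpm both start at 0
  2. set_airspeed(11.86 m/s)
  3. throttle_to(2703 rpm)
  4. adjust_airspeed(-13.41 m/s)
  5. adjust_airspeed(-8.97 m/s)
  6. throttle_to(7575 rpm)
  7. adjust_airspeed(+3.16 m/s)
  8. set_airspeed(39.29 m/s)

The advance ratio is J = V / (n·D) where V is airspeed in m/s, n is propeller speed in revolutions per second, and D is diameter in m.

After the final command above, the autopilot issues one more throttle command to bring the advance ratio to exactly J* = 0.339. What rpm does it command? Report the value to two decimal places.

rpm = 3044.65

set_propeller: D = 2.284 m, P = 1.287 m (p = P/D = 0.563485); state ← (V=0, rpm=0)
set_airspeed(11.86): V ← 11.86 m/s
throttle_to(2703): rpm ← 2703
adjust_airspeed(-13.41): V ← 11.86 -13.41 = -1.55 m/s
adjust_airspeed(-8.97): V ← -1.55 -8.97 = -10.52 m/s
throttle_to(7575): rpm ← 7575
adjust_airspeed(+3.16): V ← -10.52 +3.16 = -7.36 m/s
set_airspeed(39.29): V ← 39.29 m/s
final state: V = 39.29 m/s, rpm = 7575 → n = rpm/60 = 126.250000 rev/s
target J* = 0.339; solve J* = V/(n·D) for n: n = V/(J*·D) = 39.29/(0.339 × 2.284) = 50.744179 rev/s
rpm = 60·n = 3044.650745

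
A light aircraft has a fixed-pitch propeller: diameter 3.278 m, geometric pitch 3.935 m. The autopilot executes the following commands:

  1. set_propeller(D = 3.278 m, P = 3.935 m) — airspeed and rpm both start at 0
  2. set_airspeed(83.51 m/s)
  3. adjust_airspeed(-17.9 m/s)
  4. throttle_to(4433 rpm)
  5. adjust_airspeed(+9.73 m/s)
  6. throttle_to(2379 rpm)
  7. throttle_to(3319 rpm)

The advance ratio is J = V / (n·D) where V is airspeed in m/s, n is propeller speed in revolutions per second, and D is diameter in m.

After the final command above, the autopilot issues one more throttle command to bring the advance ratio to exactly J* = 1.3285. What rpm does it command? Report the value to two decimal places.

set_propeller: D = 3.278 m, P = 3.935 m (p = P/D = 1.200427); state ← (V=0, rpm=0)
set_airspeed(83.51): V ← 83.51 m/s
adjust_airspeed(-17.9): V ← 83.51 -17.9 = 65.61 m/s
throttle_to(4433): rpm ← 4433
adjust_airspeed(+9.73): V ← 65.61 +9.73 = 75.34 m/s
throttle_to(2379): rpm ← 2379
throttle_to(3319): rpm ← 3319
final state: V = 75.34 m/s, rpm = 3319 → n = rpm/60 = 55.316667 rev/s
target J* = 1.3285; solve J* = V/(n·D) for n: n = V/(J*·D) = 75.34/(1.3285 × 3.278) = 17.300359 rev/s
rpm = 60·n = 1038.021522

rpm = 1038.02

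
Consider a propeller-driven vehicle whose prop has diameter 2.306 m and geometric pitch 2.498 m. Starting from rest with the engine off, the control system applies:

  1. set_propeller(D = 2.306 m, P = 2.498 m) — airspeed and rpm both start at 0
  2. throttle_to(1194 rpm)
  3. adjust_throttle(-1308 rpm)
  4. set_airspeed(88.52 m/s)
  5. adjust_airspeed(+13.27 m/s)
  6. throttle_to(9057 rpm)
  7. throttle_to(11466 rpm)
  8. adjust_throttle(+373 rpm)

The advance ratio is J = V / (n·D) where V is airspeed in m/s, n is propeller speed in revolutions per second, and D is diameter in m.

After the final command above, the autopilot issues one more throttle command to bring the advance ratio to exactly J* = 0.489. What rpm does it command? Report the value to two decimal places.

rpm = 5416.12

set_propeller: D = 2.306 m, P = 2.498 m (p = P/D = 1.083261); state ← (V=0, rpm=0)
throttle_to(1194): rpm ← 1194
adjust_throttle(-1308): rpm ← 1194 -1308 = -114
set_airspeed(88.52): V ← 88.52 m/s
adjust_airspeed(+13.27): V ← 88.52 +13.27 = 101.79 m/s
throttle_to(9057): rpm ← 9057
throttle_to(11466): rpm ← 11466
adjust_throttle(+373): rpm ← 11466 +373 = 11839
final state: V = 101.79 m/s, rpm = 11839 → n = rpm/60 = 197.316667 rev/s
target J* = 0.489; solve J* = V/(n·D) for n: n = V/(J*·D) = 101.79/(0.489 × 2.306) = 90.268651 rev/s
rpm = 60·n = 5416.119060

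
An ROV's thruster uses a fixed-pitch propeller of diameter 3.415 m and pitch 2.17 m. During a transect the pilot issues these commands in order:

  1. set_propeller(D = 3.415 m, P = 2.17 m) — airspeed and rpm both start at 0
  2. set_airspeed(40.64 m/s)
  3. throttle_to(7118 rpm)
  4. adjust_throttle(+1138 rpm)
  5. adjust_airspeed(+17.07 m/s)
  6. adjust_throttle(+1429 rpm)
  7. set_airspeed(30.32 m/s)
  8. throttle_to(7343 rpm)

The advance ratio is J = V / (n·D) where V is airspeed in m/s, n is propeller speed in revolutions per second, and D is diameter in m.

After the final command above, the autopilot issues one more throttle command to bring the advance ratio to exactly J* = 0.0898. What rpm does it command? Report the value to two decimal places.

rpm = 5932.17

set_propeller: D = 3.415 m, P = 2.17 m (p = P/D = 0.635432); state ← (V=0, rpm=0)
set_airspeed(40.64): V ← 40.64 m/s
throttle_to(7118): rpm ← 7118
adjust_throttle(+1138): rpm ← 7118 +1138 = 8256
adjust_airspeed(+17.07): V ← 40.64 +17.07 = 57.71 m/s
adjust_throttle(+1429): rpm ← 8256 +1429 = 9685
set_airspeed(30.32): V ← 30.32 m/s
throttle_to(7343): rpm ← 7343
final state: V = 30.32 m/s, rpm = 7343 → n = rpm/60 = 122.383333 rev/s
target J* = 0.0898; solve J* = V/(n·D) for n: n = V/(J*·D) = 30.32/(0.0898 × 3.415) = 98.869458 rev/s
rpm = 60·n = 5932.167465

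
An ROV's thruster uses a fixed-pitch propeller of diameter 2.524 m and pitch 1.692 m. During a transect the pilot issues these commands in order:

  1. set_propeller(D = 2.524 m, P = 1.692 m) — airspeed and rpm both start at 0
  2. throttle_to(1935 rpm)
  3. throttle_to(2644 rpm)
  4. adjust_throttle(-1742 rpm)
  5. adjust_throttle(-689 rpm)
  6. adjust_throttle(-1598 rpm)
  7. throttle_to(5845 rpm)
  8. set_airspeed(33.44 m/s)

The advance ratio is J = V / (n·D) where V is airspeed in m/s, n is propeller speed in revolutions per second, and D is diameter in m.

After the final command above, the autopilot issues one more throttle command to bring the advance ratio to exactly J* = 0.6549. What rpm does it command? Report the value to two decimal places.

rpm = 1213.82

set_propeller: D = 2.524 m, P = 1.692 m (p = P/D = 0.670365); state ← (V=0, rpm=0)
throttle_to(1935): rpm ← 1935
throttle_to(2644): rpm ← 2644
adjust_throttle(-1742): rpm ← 2644 -1742 = 902
adjust_throttle(-689): rpm ← 902 -689 = 213
adjust_throttle(-1598): rpm ← 213 -1598 = -1385
throttle_to(5845): rpm ← 5845
set_airspeed(33.44): V ← 33.44 m/s
final state: V = 33.44 m/s, rpm = 5845 → n = rpm/60 = 97.416667 rev/s
target J* = 0.6549; solve J* = V/(n·D) for n: n = V/(J*·D) = 33.44/(0.6549 × 2.524) = 20.230282 rev/s
rpm = 60·n = 1213.816895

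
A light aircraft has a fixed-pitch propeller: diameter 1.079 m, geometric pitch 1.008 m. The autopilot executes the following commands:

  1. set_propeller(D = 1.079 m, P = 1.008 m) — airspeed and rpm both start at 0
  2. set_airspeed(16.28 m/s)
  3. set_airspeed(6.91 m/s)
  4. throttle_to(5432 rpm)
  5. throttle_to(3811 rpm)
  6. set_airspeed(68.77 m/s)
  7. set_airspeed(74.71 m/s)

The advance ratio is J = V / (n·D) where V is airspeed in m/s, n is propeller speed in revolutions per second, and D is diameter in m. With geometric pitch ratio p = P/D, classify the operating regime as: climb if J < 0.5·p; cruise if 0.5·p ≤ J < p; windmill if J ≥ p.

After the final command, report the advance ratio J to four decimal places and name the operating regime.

set_propeller: D = 1.079 m, P = 1.008 m (p = P/D = 0.934198); state ← (V=0, rpm=0)
set_airspeed(16.28): V ← 16.28 m/s
set_airspeed(6.91): V ← 6.91 m/s
throttle_to(5432): rpm ← 5432
throttle_to(3811): rpm ← 3811
set_airspeed(68.77): V ← 68.77 m/s
set_airspeed(74.71): V ← 74.71 m/s
final state: V = 74.71 m/s, rpm = 3811 → n = rpm/60 = 63.516667 rev/s
J = V / (n·D) = 74.71 / (63.516667 × 1.079) = 1.090108
regime bands: climb J<0.4671 | cruise [0.4671, 0.9342) | windmill J≥0.9342
J = 1.0901 → windmill

J = 1.0901, regime = windmill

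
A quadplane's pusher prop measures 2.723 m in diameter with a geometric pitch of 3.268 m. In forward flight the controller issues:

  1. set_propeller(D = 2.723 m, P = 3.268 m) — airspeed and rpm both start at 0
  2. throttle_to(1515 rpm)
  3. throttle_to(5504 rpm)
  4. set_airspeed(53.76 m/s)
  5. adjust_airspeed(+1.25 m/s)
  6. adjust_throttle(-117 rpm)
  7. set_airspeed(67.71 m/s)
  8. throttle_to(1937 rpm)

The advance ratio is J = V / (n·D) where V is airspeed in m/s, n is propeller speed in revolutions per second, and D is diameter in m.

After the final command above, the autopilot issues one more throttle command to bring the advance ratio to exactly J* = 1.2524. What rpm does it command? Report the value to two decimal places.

rpm = 1191.28

set_propeller: D = 2.723 m, P = 3.268 m (p = P/D = 1.200147); state ← (V=0, rpm=0)
throttle_to(1515): rpm ← 1515
throttle_to(5504): rpm ← 5504
set_airspeed(53.76): V ← 53.76 m/s
adjust_airspeed(+1.25): V ← 53.76 +1.25 = 55.01 m/s
adjust_throttle(-117): rpm ← 5504 -117 = 5387
set_airspeed(67.71): V ← 67.71 m/s
throttle_to(1937): rpm ← 1937
final state: V = 67.71 m/s, rpm = 1937 → n = rpm/60 = 32.283333 rev/s
target J* = 1.2524; solve J* = V/(n·D) for n: n = V/(J*·D) = 67.71/(1.2524 × 2.723) = 19.854644 rev/s
rpm = 60·n = 1191.278665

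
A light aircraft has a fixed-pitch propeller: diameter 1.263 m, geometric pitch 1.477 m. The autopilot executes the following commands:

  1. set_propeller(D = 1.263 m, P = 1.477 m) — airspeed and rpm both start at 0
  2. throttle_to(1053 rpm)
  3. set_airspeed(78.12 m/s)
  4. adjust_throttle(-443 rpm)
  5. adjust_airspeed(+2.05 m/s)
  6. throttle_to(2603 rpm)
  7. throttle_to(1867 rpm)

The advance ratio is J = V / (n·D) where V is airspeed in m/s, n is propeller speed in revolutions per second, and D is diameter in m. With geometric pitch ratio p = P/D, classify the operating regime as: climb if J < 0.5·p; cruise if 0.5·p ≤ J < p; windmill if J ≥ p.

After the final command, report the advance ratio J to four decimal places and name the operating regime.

J = 2.0399, regime = windmill

set_propeller: D = 1.263 m, P = 1.477 m (p = P/D = 1.169438); state ← (V=0, rpm=0)
throttle_to(1053): rpm ← 1053
set_airspeed(78.12): V ← 78.12 m/s
adjust_throttle(-443): rpm ← 1053 -443 = 610
adjust_airspeed(+2.05): V ← 78.12 +2.05 = 80.17 m/s
throttle_to(2603): rpm ← 2603
throttle_to(1867): rpm ← 1867
final state: V = 80.17 m/s, rpm = 1867 → n = rpm/60 = 31.116667 rev/s
J = V / (n·D) = 80.17 / (31.116667 × 1.263) = 2.039931
regime bands: climb J<0.5847 | cruise [0.5847, 1.1694) | windmill J≥1.1694
J = 2.0399 → windmill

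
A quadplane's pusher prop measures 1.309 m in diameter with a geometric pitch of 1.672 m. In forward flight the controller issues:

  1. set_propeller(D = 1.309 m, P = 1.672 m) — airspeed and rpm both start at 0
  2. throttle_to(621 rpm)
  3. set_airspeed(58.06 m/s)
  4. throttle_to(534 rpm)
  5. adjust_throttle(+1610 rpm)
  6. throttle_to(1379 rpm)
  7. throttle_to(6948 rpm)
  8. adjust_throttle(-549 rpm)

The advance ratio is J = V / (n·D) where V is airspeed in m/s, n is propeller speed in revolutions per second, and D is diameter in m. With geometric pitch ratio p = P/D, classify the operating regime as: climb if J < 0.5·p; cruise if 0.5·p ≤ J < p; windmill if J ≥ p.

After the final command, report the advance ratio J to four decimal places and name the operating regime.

J = 0.4159, regime = climb

set_propeller: D = 1.309 m, P = 1.672 m (p = P/D = 1.277311); state ← (V=0, rpm=0)
throttle_to(621): rpm ← 621
set_airspeed(58.06): V ← 58.06 m/s
throttle_to(534): rpm ← 534
adjust_throttle(+1610): rpm ← 534 +1610 = 2144
throttle_to(1379): rpm ← 1379
throttle_to(6948): rpm ← 6948
adjust_throttle(-549): rpm ← 6948 -549 = 6399
final state: V = 58.06 m/s, rpm = 6399 → n = rpm/60 = 106.650000 rev/s
J = V / (n·D) = 58.06 / (106.650000 × 1.309) = 0.415888
regime bands: climb J<0.6387 | cruise [0.6387, 1.2773) | windmill J≥1.2773
J = 0.4159 → climb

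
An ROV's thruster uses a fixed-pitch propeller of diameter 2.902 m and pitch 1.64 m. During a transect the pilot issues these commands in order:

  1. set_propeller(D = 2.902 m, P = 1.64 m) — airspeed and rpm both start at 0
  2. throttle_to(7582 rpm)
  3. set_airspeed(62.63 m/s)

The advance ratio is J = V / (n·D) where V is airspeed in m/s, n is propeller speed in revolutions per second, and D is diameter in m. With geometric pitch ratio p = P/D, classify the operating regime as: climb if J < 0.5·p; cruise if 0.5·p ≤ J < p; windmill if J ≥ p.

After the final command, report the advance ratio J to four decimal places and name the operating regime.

set_propeller: D = 2.902 m, P = 1.64 m (p = P/D = 0.565127); state ← (V=0, rpm=0)
throttle_to(7582): rpm ← 7582
set_airspeed(62.63): V ← 62.63 m/s
final state: V = 62.63 m/s, rpm = 7582 → n = rpm/60 = 126.366667 rev/s
J = V / (n·D) = 62.63 / (126.366667 × 2.902) = 0.170786
regime bands: climb J<0.2826 | cruise [0.2826, 0.5651) | windmill J≥0.5651
J = 0.1708 → climb

J = 0.1708, regime = climb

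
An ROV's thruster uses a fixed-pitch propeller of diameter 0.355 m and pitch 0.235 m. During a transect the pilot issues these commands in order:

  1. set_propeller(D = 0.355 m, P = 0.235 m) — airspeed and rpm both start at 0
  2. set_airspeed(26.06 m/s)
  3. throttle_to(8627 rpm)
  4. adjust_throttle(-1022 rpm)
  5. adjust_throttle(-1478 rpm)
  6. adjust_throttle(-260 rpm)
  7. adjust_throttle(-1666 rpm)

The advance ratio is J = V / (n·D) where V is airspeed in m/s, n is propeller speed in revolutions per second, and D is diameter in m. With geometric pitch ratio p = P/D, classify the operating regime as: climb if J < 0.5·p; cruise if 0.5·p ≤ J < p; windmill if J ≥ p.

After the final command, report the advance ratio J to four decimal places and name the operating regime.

set_propeller: D = 0.355 m, P = 0.235 m (p = P/D = 0.661972); state ← (V=0, rpm=0)
set_airspeed(26.06): V ← 26.06 m/s
throttle_to(8627): rpm ← 8627
adjust_throttle(-1022): rpm ← 8627 -1022 = 7605
adjust_throttle(-1478): rpm ← 7605 -1478 = 6127
adjust_throttle(-260): rpm ← 6127 -260 = 5867
adjust_throttle(-1666): rpm ← 5867 -1666 = 4201
final state: V = 26.06 m/s, rpm = 4201 → n = rpm/60 = 70.016667 rev/s
J = V / (n·D) = 26.06 / (70.016667 × 0.355) = 1.048443
regime bands: climb J<0.3310 | cruise [0.3310, 0.6620) | windmill J≥0.6620
J = 1.0484 → windmill

J = 1.0484, regime = windmill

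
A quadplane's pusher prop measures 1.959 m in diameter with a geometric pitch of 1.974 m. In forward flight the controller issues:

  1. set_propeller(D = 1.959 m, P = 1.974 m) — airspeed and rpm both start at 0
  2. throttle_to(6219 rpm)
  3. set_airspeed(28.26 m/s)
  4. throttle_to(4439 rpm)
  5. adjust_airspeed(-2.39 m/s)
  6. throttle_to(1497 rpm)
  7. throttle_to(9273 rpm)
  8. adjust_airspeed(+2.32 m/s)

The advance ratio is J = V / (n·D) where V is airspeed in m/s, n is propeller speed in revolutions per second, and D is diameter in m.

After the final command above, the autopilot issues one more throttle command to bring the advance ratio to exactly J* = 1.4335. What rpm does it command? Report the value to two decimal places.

set_propeller: D = 1.959 m, P = 1.974 m (p = P/D = 1.007657); state ← (V=0, rpm=0)
throttle_to(6219): rpm ← 6219
set_airspeed(28.26): V ← 28.26 m/s
throttle_to(4439): rpm ← 4439
adjust_airspeed(-2.39): V ← 28.26 -2.39 = 25.87 m/s
throttle_to(1497): rpm ← 1497
throttle_to(9273): rpm ← 9273
adjust_airspeed(+2.32): V ← 25.87 +2.32 = 28.19 m/s
final state: V = 28.19 m/s, rpm = 9273 → n = rpm/60 = 154.550000 rev/s
target J* = 1.4335; solve J* = V/(n·D) for n: n = V/(J*·D) = 28.19/(1.4335 × 1.959) = 10.038364 rev/s
rpm = 60·n = 602.301844

rpm = 602.30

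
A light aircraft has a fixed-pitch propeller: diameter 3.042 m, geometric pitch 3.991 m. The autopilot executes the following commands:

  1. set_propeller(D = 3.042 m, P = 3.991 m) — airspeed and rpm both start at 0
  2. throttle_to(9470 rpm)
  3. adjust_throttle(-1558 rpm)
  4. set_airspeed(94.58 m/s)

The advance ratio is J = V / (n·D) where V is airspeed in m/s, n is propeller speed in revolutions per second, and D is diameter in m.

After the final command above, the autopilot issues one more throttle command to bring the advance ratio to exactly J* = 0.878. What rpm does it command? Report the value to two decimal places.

rpm = 2124.70

set_propeller: D = 3.042 m, P = 3.991 m (p = P/D = 1.311966); state ← (V=0, rpm=0)
throttle_to(9470): rpm ← 9470
adjust_throttle(-1558): rpm ← 9470 -1558 = 7912
set_airspeed(94.58): V ← 94.58 m/s
final state: V = 94.58 m/s, rpm = 7912 → n = rpm/60 = 131.866667 rev/s
target J* = 0.878; solve J* = V/(n·D) for n: n = V/(J*·D) = 94.58/(0.878 × 3.042) = 35.411603 rev/s
rpm = 60·n = 2124.696167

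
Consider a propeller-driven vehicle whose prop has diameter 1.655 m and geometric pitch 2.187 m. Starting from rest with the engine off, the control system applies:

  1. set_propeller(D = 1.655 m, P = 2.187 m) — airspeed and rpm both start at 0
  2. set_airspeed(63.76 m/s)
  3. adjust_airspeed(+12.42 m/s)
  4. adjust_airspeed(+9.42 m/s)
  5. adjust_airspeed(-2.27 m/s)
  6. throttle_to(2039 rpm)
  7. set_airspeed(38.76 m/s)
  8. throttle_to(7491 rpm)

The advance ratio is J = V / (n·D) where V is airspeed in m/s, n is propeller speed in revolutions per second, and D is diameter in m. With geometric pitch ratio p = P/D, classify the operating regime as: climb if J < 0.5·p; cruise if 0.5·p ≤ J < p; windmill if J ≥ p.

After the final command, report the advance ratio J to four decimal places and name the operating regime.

J = 0.1876, regime = climb

set_propeller: D = 1.655 m, P = 2.187 m (p = P/D = 1.321450); state ← (V=0, rpm=0)
set_airspeed(63.76): V ← 63.76 m/s
adjust_airspeed(+12.42): V ← 63.76 +12.42 = 76.18 m/s
adjust_airspeed(+9.42): V ← 76.18 +9.42 = 85.6 m/s
adjust_airspeed(-2.27): V ← 85.6 -2.27 = 83.33 m/s
throttle_to(2039): rpm ← 2039
set_airspeed(38.76): V ← 38.76 m/s
throttle_to(7491): rpm ← 7491
final state: V = 38.76 m/s, rpm = 7491 → n = rpm/60 = 124.850000 rev/s
J = V / (n·D) = 38.76 / (124.850000 × 1.655) = 0.187585
regime bands: climb J<0.6607 | cruise [0.6607, 1.3215) | windmill J≥1.3215
J = 0.1876 → climb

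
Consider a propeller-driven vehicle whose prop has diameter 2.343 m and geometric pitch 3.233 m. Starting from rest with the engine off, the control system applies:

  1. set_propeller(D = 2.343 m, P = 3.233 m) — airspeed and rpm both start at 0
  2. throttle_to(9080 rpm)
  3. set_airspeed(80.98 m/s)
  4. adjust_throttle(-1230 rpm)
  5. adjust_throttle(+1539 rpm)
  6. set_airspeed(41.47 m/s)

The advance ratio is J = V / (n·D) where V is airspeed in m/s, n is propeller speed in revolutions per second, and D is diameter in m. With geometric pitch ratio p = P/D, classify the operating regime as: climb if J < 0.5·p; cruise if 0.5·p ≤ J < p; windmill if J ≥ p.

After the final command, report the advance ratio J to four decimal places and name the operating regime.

set_propeller: D = 2.343 m, P = 3.233 m (p = P/D = 1.379855); state ← (V=0, rpm=0)
throttle_to(9080): rpm ← 9080
set_airspeed(80.98): V ← 80.98 m/s
adjust_throttle(-1230): rpm ← 9080 -1230 = 7850
adjust_throttle(+1539): rpm ← 7850 +1539 = 9389
set_airspeed(41.47): V ← 41.47 m/s
final state: V = 41.47 m/s, rpm = 9389 → n = rpm/60 = 156.483333 rev/s
J = V / (n·D) = 41.47 / (156.483333 × 2.343) = 0.113108
regime bands: climb J<0.6899 | cruise [0.6899, 1.3799) | windmill J≥1.3799
J = 0.1131 → climb

J = 0.1131, regime = climb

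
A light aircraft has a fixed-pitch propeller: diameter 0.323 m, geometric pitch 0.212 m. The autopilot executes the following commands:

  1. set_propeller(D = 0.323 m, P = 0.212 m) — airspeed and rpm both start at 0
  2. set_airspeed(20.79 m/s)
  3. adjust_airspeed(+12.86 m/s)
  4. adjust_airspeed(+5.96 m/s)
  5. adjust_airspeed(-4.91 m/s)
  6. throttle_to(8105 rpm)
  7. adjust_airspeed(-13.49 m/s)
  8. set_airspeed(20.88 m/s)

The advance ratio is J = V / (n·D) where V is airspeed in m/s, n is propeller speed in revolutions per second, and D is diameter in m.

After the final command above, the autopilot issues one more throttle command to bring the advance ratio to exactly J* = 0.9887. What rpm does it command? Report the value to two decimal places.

set_propeller: D = 0.323 m, P = 0.212 m (p = P/D = 0.656347); state ← (V=0, rpm=0)
set_airspeed(20.79): V ← 20.79 m/s
adjust_airspeed(+12.86): V ← 20.79 +12.86 = 33.65 m/s
adjust_airspeed(+5.96): V ← 33.65 +5.96 = 39.61 m/s
adjust_airspeed(-4.91): V ← 39.61 -4.91 = 34.7 m/s
throttle_to(8105): rpm ← 8105
adjust_airspeed(-13.49): V ← 34.7 -13.49 = 21.21 m/s
set_airspeed(20.88): V ← 20.88 m/s
final state: V = 20.88 m/s, rpm = 8105 → n = rpm/60 = 135.083333 rev/s
target J* = 0.9887; solve J* = V/(n·D) for n: n = V/(J*·D) = 20.88/(0.9887 × 0.323) = 65.382788 rev/s
rpm = 60·n = 3922.967301

rpm = 3922.97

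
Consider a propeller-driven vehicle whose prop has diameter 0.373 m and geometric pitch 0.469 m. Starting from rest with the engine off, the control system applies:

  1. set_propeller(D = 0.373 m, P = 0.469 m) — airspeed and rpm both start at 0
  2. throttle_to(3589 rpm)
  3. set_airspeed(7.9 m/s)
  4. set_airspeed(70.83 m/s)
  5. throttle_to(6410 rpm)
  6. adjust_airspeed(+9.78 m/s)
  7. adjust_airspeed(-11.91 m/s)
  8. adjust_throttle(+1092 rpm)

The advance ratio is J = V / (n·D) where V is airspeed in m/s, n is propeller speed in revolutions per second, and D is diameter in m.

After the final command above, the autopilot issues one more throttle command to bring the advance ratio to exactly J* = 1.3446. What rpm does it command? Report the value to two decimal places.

rpm = 8218.76

set_propeller: D = 0.373 m, P = 0.469 m (p = P/D = 1.257373); state ← (V=0, rpm=0)
throttle_to(3589): rpm ← 3589
set_airspeed(7.9): V ← 7.9 m/s
set_airspeed(70.83): V ← 70.83 m/s
throttle_to(6410): rpm ← 6410
adjust_airspeed(+9.78): V ← 70.83 +9.78 = 80.61 m/s
adjust_airspeed(-11.91): V ← 80.61 -11.91 = 68.7 m/s
adjust_throttle(+1092): rpm ← 6410 +1092 = 7502
final state: V = 68.7 m/s, rpm = 7502 → n = rpm/60 = 125.033333 rev/s
target J* = 1.3446; solve J* = V/(n·D) for n: n = V/(J*·D) = 68.7/(1.3446 × 0.373) = 136.979255 rev/s
rpm = 60·n = 8218.755271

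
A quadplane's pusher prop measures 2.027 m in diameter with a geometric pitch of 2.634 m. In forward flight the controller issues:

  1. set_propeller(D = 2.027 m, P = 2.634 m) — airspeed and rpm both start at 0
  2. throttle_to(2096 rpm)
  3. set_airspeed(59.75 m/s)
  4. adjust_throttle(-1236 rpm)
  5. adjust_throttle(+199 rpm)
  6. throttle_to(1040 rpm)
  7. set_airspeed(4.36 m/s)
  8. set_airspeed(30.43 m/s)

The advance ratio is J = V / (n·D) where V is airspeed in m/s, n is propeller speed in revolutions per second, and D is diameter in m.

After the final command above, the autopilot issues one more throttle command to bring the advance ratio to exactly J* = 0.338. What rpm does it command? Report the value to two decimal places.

set_propeller: D = 2.027 m, P = 2.634 m (p = P/D = 1.299457); state ← (V=0, rpm=0)
throttle_to(2096): rpm ← 2096
set_airspeed(59.75): V ← 59.75 m/s
adjust_throttle(-1236): rpm ← 2096 -1236 = 860
adjust_throttle(+199): rpm ← 860 +199 = 1059
throttle_to(1040): rpm ← 1040
set_airspeed(4.36): V ← 4.36 m/s
set_airspeed(30.43): V ← 30.43 m/s
final state: V = 30.43 m/s, rpm = 1040 → n = rpm/60 = 17.333333 rev/s
target J* = 0.338; solve J* = V/(n·D) for n: n = V/(J*·D) = 30.43/(0.338 × 2.027) = 44.415188 rev/s
rpm = 60·n = 2664.911272

rpm = 2664.91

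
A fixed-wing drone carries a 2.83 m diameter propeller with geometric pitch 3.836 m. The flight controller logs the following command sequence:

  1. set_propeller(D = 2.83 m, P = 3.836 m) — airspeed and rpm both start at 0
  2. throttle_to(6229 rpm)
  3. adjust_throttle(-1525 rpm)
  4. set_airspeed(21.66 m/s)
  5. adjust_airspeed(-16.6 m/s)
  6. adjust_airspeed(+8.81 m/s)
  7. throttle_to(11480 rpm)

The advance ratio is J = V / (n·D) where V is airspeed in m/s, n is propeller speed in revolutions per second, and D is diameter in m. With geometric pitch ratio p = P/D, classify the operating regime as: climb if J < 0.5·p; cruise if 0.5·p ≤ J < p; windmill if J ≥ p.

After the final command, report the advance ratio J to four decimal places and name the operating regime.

J = 0.0256, regime = climb

set_propeller: D = 2.83 m, P = 3.836 m (p = P/D = 1.355477); state ← (V=0, rpm=0)
throttle_to(6229): rpm ← 6229
adjust_throttle(-1525): rpm ← 6229 -1525 = 4704
set_airspeed(21.66): V ← 21.66 m/s
adjust_airspeed(-16.6): V ← 21.66 -16.6 = 5.06 m/s
adjust_airspeed(+8.81): V ← 5.06 +8.81 = 13.87 m/s
throttle_to(11480): rpm ← 11480
final state: V = 13.87 m/s, rpm = 11480 → n = rpm/60 = 191.333333 rev/s
J = V / (n·D) = 13.87 / (191.333333 × 2.83) = 0.025615
regime bands: climb J<0.6777 | cruise [0.6777, 1.3555) | windmill J≥1.3555
J = 0.0256 → climb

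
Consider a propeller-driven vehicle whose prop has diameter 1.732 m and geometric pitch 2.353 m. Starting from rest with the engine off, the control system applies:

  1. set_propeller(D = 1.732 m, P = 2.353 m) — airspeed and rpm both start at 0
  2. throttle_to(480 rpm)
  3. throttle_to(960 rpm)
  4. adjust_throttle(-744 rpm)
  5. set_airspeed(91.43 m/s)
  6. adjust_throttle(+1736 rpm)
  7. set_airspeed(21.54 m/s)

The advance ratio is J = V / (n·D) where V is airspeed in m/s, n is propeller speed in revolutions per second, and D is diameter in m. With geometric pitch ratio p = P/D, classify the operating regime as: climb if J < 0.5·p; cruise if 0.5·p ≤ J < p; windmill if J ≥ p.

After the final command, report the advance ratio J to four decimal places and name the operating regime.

set_propeller: D = 1.732 m, P = 2.353 m (p = P/D = 1.358545); state ← (V=0, rpm=0)
throttle_to(480): rpm ← 480
throttle_to(960): rpm ← 960
adjust_throttle(-744): rpm ← 960 -744 = 216
set_airspeed(91.43): V ← 91.43 m/s
adjust_throttle(+1736): rpm ← 216 +1736 = 1952
set_airspeed(21.54): V ← 21.54 m/s
final state: V = 21.54 m/s, rpm = 1952 → n = rpm/60 = 32.533333 rev/s
J = V / (n·D) = 21.54 / (32.533333 × 1.732) = 0.382269
regime bands: climb J<0.6793 | cruise [0.6793, 1.3585) | windmill J≥1.3585
J = 0.3823 → climb

J = 0.3823, regime = climb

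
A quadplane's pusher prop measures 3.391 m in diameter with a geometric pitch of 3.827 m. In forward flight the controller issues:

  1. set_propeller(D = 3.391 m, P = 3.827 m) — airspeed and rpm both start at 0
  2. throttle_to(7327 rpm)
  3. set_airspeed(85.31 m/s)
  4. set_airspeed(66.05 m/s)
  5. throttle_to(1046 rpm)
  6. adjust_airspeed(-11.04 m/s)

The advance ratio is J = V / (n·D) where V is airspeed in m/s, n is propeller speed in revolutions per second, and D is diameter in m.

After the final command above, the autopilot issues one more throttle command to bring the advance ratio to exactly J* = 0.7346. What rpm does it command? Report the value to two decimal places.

rpm = 1324.99

set_propeller: D = 3.391 m, P = 3.827 m (p = P/D = 1.128576); state ← (V=0, rpm=0)
throttle_to(7327): rpm ← 7327
set_airspeed(85.31): V ← 85.31 m/s
set_airspeed(66.05): V ← 66.05 m/s
throttle_to(1046): rpm ← 1046
adjust_airspeed(-11.04): V ← 66.05 -11.04 = 55.01 m/s
final state: V = 55.01 m/s, rpm = 1046 → n = rpm/60 = 17.433333 rev/s
target J* = 0.7346; solve J* = V/(n·D) for n: n = V/(J*·D) = 55.01/(0.7346 × 3.391) = 22.083247 rev/s
rpm = 60·n = 1324.994823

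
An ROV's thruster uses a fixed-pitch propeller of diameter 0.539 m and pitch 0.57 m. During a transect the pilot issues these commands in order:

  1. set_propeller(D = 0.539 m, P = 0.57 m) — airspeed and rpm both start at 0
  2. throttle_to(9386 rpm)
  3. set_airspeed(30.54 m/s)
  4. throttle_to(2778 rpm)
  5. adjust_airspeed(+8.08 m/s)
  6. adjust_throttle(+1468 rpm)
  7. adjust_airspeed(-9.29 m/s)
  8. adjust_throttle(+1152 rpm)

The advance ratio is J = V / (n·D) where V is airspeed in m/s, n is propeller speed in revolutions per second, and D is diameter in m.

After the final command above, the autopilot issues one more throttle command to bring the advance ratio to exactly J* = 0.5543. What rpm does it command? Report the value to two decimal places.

rpm = 5890.19

set_propeller: D = 0.539 m, P = 0.57 m (p = P/D = 1.057514); state ← (V=0, rpm=0)
throttle_to(9386): rpm ← 9386
set_airspeed(30.54): V ← 30.54 m/s
throttle_to(2778): rpm ← 2778
adjust_airspeed(+8.08): V ← 30.54 +8.08 = 38.62 m/s
adjust_throttle(+1468): rpm ← 2778 +1468 = 4246
adjust_airspeed(-9.29): V ← 38.62 -9.29 = 29.33 m/s
adjust_throttle(+1152): rpm ← 4246 +1152 = 5398
final state: V = 29.33 m/s, rpm = 5398 → n = rpm/60 = 89.966667 rev/s
target J* = 0.5543; solve J* = V/(n·D) for n: n = V/(J*·D) = 29.33/(0.5543 × 0.539) = 98.169916 rev/s
rpm = 60·n = 5890.194957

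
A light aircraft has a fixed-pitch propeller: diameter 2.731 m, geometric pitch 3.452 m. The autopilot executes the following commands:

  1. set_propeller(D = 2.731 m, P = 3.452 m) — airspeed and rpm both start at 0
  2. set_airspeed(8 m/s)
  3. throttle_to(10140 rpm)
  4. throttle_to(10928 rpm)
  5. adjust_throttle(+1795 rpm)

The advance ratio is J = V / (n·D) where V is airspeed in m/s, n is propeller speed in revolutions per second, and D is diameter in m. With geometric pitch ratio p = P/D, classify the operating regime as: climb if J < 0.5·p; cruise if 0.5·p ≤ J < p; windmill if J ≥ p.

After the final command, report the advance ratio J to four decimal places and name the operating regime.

J = 0.0138, regime = climb

set_propeller: D = 2.731 m, P = 3.452 m (p = P/D = 1.264006); state ← (V=0, rpm=0)
set_airspeed(8): V ← 8 m/s
throttle_to(10140): rpm ← 10140
throttle_to(10928): rpm ← 10928
adjust_throttle(+1795): rpm ← 10928 +1795 = 12723
final state: V = 8 m/s, rpm = 12723 → n = rpm/60 = 212.050000 rev/s
J = V / (n·D) = 8 / (212.050000 × 2.731) = 0.013814
regime bands: climb J<0.6320 | cruise [0.6320, 1.2640) | windmill J≥1.2640
J = 0.0138 → climb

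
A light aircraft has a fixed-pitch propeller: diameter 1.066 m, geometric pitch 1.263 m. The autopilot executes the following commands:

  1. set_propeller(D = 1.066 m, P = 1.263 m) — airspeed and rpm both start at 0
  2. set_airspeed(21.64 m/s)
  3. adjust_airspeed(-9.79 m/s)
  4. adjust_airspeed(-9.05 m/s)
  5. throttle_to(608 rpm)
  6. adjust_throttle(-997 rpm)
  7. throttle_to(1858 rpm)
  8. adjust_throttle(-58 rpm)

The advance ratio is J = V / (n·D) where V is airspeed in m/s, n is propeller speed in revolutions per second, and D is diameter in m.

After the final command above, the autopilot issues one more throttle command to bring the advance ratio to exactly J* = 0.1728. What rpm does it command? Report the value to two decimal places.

set_propeller: D = 1.066 m, P = 1.263 m (p = P/D = 1.184803); state ← (V=0, rpm=0)
set_airspeed(21.64): V ← 21.64 m/s
adjust_airspeed(-9.79): V ← 21.64 -9.79 = 11.85 m/s
adjust_airspeed(-9.05): V ← 11.85 -9.05 = 2.8 m/s
throttle_to(608): rpm ← 608
adjust_throttle(-997): rpm ← 608 -997 = -389
throttle_to(1858): rpm ← 1858
adjust_throttle(-58): rpm ← 1858 -58 = 1800
final state: V = 2.8 m/s, rpm = 1800 → n = rpm/60 = 30.000000 rev/s
target J* = 0.1728; solve J* = V/(n·D) for n: n = V/(J*·D) = 2.8/(0.1728 × 1.066) = 15.200473 rev/s
rpm = 60·n = 912.028351

rpm = 912.03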